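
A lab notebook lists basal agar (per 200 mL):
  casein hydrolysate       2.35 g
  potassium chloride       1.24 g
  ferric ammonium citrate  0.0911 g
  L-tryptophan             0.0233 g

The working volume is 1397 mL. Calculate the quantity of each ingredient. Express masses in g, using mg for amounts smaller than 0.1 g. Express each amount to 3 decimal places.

casein hydrolysate 16.415 g; potassium chloride 8.661 g; ferric ammonium citrate 0.636 g; L-tryptophan 0.163 g

Scale factor = 1397 mL / 200 mL = 6.985.
casein hydrolysate: 2.35 g × (1397 mL / 200 mL) = 16.415 g
potassium chloride: 1.24 g × (1397 mL / 200 mL) = 8.661 g
ferric ammonium citrate: 0.0911 g × (1397 mL / 200 mL) = 0.636 g
L-tryptophan: 0.0233 g × (1397 mL / 200 mL) = 0.163 g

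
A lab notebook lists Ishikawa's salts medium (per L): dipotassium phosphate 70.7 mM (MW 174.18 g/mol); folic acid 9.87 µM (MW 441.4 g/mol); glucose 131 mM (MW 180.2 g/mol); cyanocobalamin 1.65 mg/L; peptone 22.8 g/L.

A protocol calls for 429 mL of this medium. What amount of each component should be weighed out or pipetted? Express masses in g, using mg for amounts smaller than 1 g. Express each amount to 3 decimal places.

dipotassium phosphate 5.283 g; folic acid 1.869 mg; glucose 10.127 g; cyanocobalamin 0.708 mg; peptone 9.781 g

Target volume = 429 mL = 0.429 L.
dipotassium phosphate: 70.7 mmol/L × 174.18 g/mol × 0.429 L ÷ 1000 = 5.283 g
folic acid: 9.87 µmol/L × 441.4 g/mol × 0.429 L ÷ 1000 = 1.869 mg
glucose: 131 mmol/L × 180.2 g/mol × 0.429 L ÷ 1000 = 10.127 g
cyanocobalamin: 1.65 mg/L × 0.429 L = 0.708 mg
peptone: 22.8 g/L × 0.429 L = 9.781 g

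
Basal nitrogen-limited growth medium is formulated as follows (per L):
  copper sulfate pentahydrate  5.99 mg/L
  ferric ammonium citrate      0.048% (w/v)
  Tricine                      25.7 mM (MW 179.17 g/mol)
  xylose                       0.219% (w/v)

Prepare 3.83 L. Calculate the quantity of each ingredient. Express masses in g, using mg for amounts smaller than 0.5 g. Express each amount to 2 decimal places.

copper sulfate pentahydrate 22.94 mg; ferric ammonium citrate 1.84 g; Tricine 17.64 g; xylose 8.39 g

Working volume: 3.83 L.
copper sulfate pentahydrate: 5.99 mg/L × 3.83 L = 22.94 mg
ferric ammonium citrate: 0.048 g per 100 mL × 3830 mL ÷ 100 = 1.84 g
Tricine: 25.7 mmol/L × 179.17 g/mol × 3.83 L ÷ 1000 = 17.64 g
xylose: 0.219% w/v = 2.19 g/L → 2.19 × 3.83 L = 8.39 g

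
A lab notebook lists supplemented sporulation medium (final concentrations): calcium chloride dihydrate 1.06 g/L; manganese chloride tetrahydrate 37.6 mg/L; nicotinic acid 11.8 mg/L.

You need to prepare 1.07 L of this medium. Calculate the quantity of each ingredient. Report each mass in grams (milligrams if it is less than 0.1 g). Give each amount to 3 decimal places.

Working volume: 1.07 L.
calcium chloride dihydrate: 1.06 g/L × 1.07 L = 1.134 g
manganese chloride tetrahydrate: 37.6 mg/L × 1.07 L = 40.232 mg
nicotinic acid: 11.8 mg/L × 1.07 L = 12.626 mg

calcium chloride dihydrate 1.134 g; manganese chloride tetrahydrate 40.232 mg; nicotinic acid 12.626 mg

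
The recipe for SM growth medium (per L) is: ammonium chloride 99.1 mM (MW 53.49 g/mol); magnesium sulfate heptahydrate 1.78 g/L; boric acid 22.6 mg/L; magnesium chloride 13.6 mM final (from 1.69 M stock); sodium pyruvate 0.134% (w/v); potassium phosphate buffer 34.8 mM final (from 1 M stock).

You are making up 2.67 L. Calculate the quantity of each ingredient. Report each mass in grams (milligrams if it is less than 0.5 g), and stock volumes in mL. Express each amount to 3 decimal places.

Working volume: 2.67 L.
ammonium chloride: 99.1 mmol/L × 53.49 g/mol × 2.67 L ÷ 1000 = 14.153 g
magnesium sulfate heptahydrate: 1.78 g/L × 2.67 L = 4.753 g
boric acid: 22.6 mg/L × 2.67 L = 60.342 mg
magnesium chloride: dilute stock: 13.6 mM × 2670 mL ÷ 1690 mM = 21.486 mL
sodium pyruvate: 0.134 g per 100 mL × 2670 mL ÷ 100 = 3.578 g
potassium phosphate buffer: C1V1 = C2V2 → 34.8 mM × 2670 mL ÷ 1000 mM = 92.916 mL

ammonium chloride 14.153 g; magnesium sulfate heptahydrate 4.753 g; boric acid 60.342 mg; magnesium chloride 21.486 mL; sodium pyruvate 3.578 g; potassium phosphate buffer 92.916 mL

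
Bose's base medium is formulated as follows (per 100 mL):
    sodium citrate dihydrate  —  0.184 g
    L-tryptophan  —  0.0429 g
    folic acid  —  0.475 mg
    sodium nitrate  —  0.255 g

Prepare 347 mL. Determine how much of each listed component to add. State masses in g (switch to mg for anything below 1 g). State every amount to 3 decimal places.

sodium citrate dihydrate 638.480 mg; L-tryptophan 148.863 mg; folic acid 1.648 mg; sodium nitrate 884.850 mg

Scale factor = 347 mL / 100 mL = 3.47.
sodium citrate dihydrate: 0.184 g × (347 mL / 100 mL) = 0.63848 g = 638.480 mg
L-tryptophan: 0.0429 g × (347 mL / 100 mL) = 0.148863 g = 148.863 mg
folic acid: 0.475 mg × (347 mL / 100 mL) = 1.648 mg
sodium nitrate: 0.255 g × (347 mL / 100 mL) = 0.88485 g = 884.850 mg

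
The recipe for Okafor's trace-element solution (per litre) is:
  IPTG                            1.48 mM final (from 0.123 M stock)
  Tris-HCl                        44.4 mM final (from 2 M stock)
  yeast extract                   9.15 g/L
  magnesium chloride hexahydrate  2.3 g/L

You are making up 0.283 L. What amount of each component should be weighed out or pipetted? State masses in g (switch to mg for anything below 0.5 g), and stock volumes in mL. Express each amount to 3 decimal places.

IPTG 3.405 mL; Tris-HCl 6.283 mL; yeast extract 2.589 g; magnesium chloride hexahydrate 0.651 g

Scale factor relative to 1 L: 0.283.
IPTG: dilute stock: 1.48 mM × 283 mL ÷ 123 mM = 3.405 mL
Tris-HCl: C1V1 = C2V2 → 44.4 mM × 283 mL ÷ 2000 mM = 6.283 mL
yeast extract: 9.15 g/L × 0.283 L = 2.589 g
magnesium chloride hexahydrate: 2.3 g/L × 0.283 L = 0.651 g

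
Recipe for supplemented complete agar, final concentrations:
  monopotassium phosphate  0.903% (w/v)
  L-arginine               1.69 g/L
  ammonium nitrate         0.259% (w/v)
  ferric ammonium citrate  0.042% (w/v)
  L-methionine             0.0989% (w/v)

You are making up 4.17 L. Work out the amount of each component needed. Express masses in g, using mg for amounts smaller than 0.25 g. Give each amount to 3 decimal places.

monopotassium phosphate 37.655 g; L-arginine 7.047 g; ammonium nitrate 10.800 g; ferric ammonium citrate 1.751 g; L-methionine 4.124 g

Scale factor relative to 1 L: 4.17.
monopotassium phosphate: 0.903% w/v = 9.03 g/L → 9.03 × 4.17 L = 37.655 g
L-arginine: 1.69 g/L × 4.17 L = 7.047 g
ammonium nitrate: 0.259 g per 100 mL × 4170 mL ÷ 100 = 10.800 g
ferric ammonium citrate: 0.042 g per 100 mL × 4170 mL ÷ 100 = 1.751 g
L-methionine: 0.0989% w/v = 0.989 g/L → 0.989 × 4.17 L = 4.124 g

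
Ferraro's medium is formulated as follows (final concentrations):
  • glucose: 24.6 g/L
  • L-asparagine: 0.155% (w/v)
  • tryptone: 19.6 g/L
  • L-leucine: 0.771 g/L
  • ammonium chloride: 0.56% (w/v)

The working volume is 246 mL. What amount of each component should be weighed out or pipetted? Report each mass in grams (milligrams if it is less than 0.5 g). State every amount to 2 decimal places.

Working volume: 246 mL = 0.246 L.
glucose: 24.6 g/L × 0.246 L = 6.05 g
L-asparagine: 0.155% w/v = 1.55 g/L → 1.55 × 0.246 L = 0.3813 g = 381.30 mg
tryptone: 19.6 g/L × 0.246 L = 4.82 g
L-leucine: 0.771 g/L × 0.246 L = 0.189666 g = 189.67 mg
ammonium chloride: 0.56 g per 100 mL × 246 mL ÷ 100 = 1.38 g

glucose 6.05 g; L-asparagine 381.30 mg; tryptone 4.82 g; L-leucine 189.67 mg; ammonium chloride 1.38 g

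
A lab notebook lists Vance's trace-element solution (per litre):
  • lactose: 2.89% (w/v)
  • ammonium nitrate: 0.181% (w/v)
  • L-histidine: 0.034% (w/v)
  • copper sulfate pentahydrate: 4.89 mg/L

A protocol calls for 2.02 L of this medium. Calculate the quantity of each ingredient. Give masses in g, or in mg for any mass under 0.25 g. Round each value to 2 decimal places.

Working volume: 2.02 L.
lactose: 2.89 g per 100 mL × 2020 mL ÷ 100 = 58.38 g
ammonium nitrate: 0.181% w/v = 1.81 g/L → 1.81 × 2.02 L = 3.66 g
L-histidine: 0.034% w/v = 0.34 g/L → 0.34 × 2.02 L = 0.69 g
copper sulfate pentahydrate: 4.89 mg/L × 2.02 L = 9.88 mg

lactose 58.38 g; ammonium nitrate 3.66 g; L-histidine 0.69 g; copper sulfate pentahydrate 9.88 mg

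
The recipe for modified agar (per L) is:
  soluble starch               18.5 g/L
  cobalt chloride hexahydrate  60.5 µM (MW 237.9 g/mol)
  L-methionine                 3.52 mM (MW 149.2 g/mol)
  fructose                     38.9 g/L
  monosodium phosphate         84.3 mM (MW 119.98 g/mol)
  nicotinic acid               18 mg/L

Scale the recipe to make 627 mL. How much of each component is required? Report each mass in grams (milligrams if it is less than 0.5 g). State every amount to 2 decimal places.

Working volume: 627 mL = 0.627 L.
soluble starch: 18.5 g/L × 0.627 L = 11.60 g
cobalt chloride hexahydrate: 60.5 µmol/L × 237.9 g/mol × 0.627 L ÷ 1000 = 9.02 mg
L-methionine: 3.52 mmol/L × 149.2 mg/mmol × 0.627 L = 329.29 mg
fructose: 38.9 g/L × 0.627 L = 24.39 g
monosodium phosphate: 84.3 mmol/L × 119.98 g/mol × 0.627 L ÷ 1000 = 6.34 g
nicotinic acid: 18 mg/L × 0.627 L = 11.29 mg

soluble starch 11.60 g; cobalt chloride hexahydrate 9.02 mg; L-methionine 329.29 mg; fructose 24.39 g; monosodium phosphate 6.34 g; nicotinic acid 11.29 mg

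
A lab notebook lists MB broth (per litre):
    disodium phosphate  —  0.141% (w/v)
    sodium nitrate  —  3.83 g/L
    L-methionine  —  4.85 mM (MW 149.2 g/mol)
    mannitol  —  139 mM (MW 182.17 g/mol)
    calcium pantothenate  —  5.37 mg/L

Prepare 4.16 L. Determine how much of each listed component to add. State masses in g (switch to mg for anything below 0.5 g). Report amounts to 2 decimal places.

Working volume: 4.16 L.
disodium phosphate: 0.141% w/v = 1.41 g/L → 1.41 × 4.16 L = 5.87 g
sodium nitrate: 3.83 g/L × 4.16 L = 15.93 g
L-methionine: 4.85 mmol/L × 149.2 g/mol × 4.16 L ÷ 1000 = 3.01 g
mannitol: 139 mmol/L × 182.17 g/mol × 4.16 L ÷ 1000 = 105.34 g
calcium pantothenate: 5.37 mg/L × 4.16 L = 22.34 mg

disodium phosphate 5.87 g; sodium nitrate 15.93 g; L-methionine 3.01 g; mannitol 105.34 g; calcium pantothenate 22.34 mg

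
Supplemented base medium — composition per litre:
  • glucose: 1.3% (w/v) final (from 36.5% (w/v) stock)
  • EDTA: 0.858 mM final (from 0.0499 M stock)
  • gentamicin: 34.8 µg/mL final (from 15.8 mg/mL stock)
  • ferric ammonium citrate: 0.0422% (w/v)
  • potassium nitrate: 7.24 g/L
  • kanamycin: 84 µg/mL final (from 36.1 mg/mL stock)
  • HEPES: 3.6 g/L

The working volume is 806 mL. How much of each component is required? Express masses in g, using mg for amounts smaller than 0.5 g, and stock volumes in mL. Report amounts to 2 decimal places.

Target volume = 806 mL = 0.806 L.
glucose: dilute stock: 1.3% ÷ 36.5% × 806 mL = 28.71 mL
EDTA: C1V1 = C2V2 → 0.858 mM × 806 mL ÷ 49.9 mM = 13.86 mL
gentamicin: C1V1 = C2V2 → 34.8 µg/mL × 806 mL ÷ 15800 µg/mL = 1.78 mL
ferric ammonium citrate: 0.0422% w/v = 0.422 g/L → 0.422 × 0.806 L = 0.340132 g = 340.13 mg
potassium nitrate: 7.24 g/L × 0.806 L = 5.84 g
kanamycin: dilute stock: 84 µg/mL × 806 mL ÷ 36100 µg/mL = 1.88 mL
HEPES: 3.6 g/L × 0.806 L = 2.90 g

glucose 28.71 mL; EDTA 13.86 mL; gentamicin 1.78 mL; ferric ammonium citrate 340.13 mg; potassium nitrate 5.84 g; kanamycin 1.88 mL; HEPES 2.90 g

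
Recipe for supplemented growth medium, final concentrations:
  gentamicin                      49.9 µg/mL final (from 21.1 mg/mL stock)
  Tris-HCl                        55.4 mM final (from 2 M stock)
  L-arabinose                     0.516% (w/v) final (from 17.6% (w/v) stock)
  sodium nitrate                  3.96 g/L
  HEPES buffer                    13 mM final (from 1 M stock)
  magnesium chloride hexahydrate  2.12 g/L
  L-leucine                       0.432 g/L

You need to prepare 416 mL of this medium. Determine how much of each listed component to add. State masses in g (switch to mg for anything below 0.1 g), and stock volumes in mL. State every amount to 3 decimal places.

Target volume = 416 mL = 0.416 L.
gentamicin: C1V1 = C2V2 → 49.9 µg/mL × 416 mL ÷ 21100 µg/mL = 0.984 mL
Tris-HCl: C1V1 = C2V2 → 55.4 mM × 416 mL ÷ 2000 mM = 11.523 mL
L-arabinose: dilute stock: 0.516% ÷ 17.6% × 416 mL = 12.196 mL
sodium nitrate: 3.96 g/L × 0.416 L = 1.647 g
HEPES buffer: C1V1 = C2V2 → 13 mM × 416 mL ÷ 1000 mM = 5.408 mL
magnesium chloride hexahydrate: 2.12 g/L × 0.416 L = 0.882 g
L-leucine: 0.432 g/L × 0.416 L = 0.180 g

gentamicin 0.984 mL; Tris-HCl 11.523 mL; L-arabinose 12.196 mL; sodium nitrate 1.647 g; HEPES buffer 5.408 mL; magnesium chloride hexahydrate 0.882 g; L-leucine 0.180 g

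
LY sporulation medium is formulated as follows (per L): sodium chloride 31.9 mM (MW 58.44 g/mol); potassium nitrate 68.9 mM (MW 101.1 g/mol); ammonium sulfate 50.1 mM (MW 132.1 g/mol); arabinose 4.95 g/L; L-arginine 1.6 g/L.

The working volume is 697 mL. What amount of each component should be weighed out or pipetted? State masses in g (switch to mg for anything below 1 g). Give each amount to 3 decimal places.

sodium chloride 1.299 g; potassium nitrate 4.855 g; ammonium sulfate 4.613 g; arabinose 3.450 g; L-arginine 1.115 g

Working volume: 697 mL = 0.697 L.
sodium chloride: 31.9 mmol/L × 58.44 g/mol × 0.697 L ÷ 1000 = 1.299 g
potassium nitrate: 68.9 mmol/L × 101.1 g/mol × 0.697 L ÷ 1000 = 4.855 g
ammonium sulfate: 50.1 mmol/L × 132.1 g/mol × 0.697 L ÷ 1000 = 4.613 g
arabinose: 4.95 g/L × 0.697 L = 3.450 g
L-arginine: 1.6 g/L × 0.697 L = 1.115 g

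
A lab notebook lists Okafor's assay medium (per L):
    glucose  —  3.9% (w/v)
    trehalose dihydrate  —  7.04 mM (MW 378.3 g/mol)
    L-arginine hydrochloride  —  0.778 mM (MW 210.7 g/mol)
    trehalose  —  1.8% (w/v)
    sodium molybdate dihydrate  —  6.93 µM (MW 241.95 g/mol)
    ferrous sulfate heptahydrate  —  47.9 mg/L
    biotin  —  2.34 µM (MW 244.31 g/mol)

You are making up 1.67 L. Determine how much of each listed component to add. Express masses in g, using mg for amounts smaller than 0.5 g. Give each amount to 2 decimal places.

glucose 65.13 g; trehalose dihydrate 4.45 g; L-arginine hydrochloride 273.75 mg; trehalose 30.06 g; sodium molybdate dihydrate 2.80 mg; ferrous sulfate heptahydrate 79.99 mg; biotin 0.95 mg

Scale factor relative to 1 L: 1.67.
glucose: 3.9% w/v = 39 g/L → 39 × 1.67 L = 65.13 g
trehalose dihydrate: 7.04 mmol/L × 378.3 g/mol × 1.67 L ÷ 1000 = 4.45 g
L-arginine hydrochloride: 0.778 mmol/L × 210.7 mg/mmol × 1.67 L = 273.75 mg
trehalose: 1.8% w/v = 18 g/L → 18 × 1.67 L = 30.06 g
sodium molybdate dihydrate: 6.93 µmol/L × 241.95 g/mol × 1.67 L ÷ 1000 = 2.80 mg
ferrous sulfate heptahydrate: 47.9 mg/L × 1.67 L = 79.99 mg
biotin: 2.34 µmol/L × 244.31 g/mol × 1.67 L ÷ 1000 = 0.95 mg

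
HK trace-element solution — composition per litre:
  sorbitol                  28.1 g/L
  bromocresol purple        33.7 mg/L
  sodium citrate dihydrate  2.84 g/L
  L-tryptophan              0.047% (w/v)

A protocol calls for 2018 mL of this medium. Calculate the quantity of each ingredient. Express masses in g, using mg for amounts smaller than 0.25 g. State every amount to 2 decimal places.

sorbitol 56.71 g; bromocresol purple 68.01 mg; sodium citrate dihydrate 5.73 g; L-tryptophan 0.95 g

Scale factor relative to 1 L: 2.018.
sorbitol: 28.1 g/L × 2.018 L = 56.71 g
bromocresol purple: 33.7 mg/L × 2.018 L = 68.01 mg
sodium citrate dihydrate: 2.84 g/L × 2.018 L = 5.73 g
L-tryptophan: 0.047% w/v = 0.47 g/L → 0.47 × 2.018 L = 0.95 g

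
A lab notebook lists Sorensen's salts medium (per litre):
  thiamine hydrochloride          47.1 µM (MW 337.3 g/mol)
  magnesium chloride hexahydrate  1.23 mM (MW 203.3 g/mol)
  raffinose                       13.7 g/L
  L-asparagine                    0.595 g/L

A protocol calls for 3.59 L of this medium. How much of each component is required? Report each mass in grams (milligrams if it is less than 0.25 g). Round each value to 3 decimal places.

thiamine hydrochloride 57.034 mg; magnesium chloride hexahydrate 0.898 g; raffinose 49.183 g; L-asparagine 2.136 g

Scale factor relative to 1 L: 3.59.
thiamine hydrochloride: 47.1 µmol/L × 337.3 g/mol × 3.59 L ÷ 1000 = 57.034 mg
magnesium chloride hexahydrate: 1.23 mmol/L × 203.3 g/mol × 3.59 L ÷ 1000 = 0.898 g
raffinose: 13.7 g/L × 3.59 L = 49.183 g
L-asparagine: 0.595 g/L × 3.59 L = 2.136 g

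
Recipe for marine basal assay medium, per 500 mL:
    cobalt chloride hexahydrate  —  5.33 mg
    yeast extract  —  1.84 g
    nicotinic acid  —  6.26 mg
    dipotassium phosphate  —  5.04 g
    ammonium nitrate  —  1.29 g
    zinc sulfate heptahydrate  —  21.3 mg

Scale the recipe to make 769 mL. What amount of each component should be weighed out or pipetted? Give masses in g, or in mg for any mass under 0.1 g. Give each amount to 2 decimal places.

cobalt chloride hexahydrate 8.20 mg; yeast extract 2.83 g; nicotinic acid 9.63 mg; dipotassium phosphate 7.75 g; ammonium nitrate 1.98 g; zinc sulfate heptahydrate 32.76 mg

Scale factor = 769 mL / 500 mL = 1.538.
cobalt chloride hexahydrate: 5.33 mg × (769 mL / 500 mL) = 8.20 mg
yeast extract: 1.84 g × (769 mL / 500 mL) = 2.83 g
nicotinic acid: 6.26 mg × (769 mL / 500 mL) = 9.63 mg
dipotassium phosphate: 5.04 g × (769 mL / 500 mL) = 7.75 g
ammonium nitrate: 1.29 g × (769 mL / 500 mL) = 1.98 g
zinc sulfate heptahydrate: 21.3 mg × (769 mL / 500 mL) = 32.76 mg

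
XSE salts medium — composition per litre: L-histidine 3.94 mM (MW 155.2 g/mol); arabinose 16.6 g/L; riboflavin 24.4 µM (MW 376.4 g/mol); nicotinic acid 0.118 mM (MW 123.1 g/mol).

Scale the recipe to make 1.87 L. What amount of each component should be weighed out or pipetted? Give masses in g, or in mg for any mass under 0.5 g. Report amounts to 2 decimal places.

Scale factor relative to 1 L: 1.87.
L-histidine: 3.94 mmol/L × 155.2 g/mol × 1.87 L ÷ 1000 = 1.14 g
arabinose: 16.6 g/L × 1.87 L = 31.04 g
riboflavin: 24.4 µmol/L × 376.4 g/mol × 1.87 L ÷ 1000 = 17.17 mg
nicotinic acid: 0.118 mmol/L × 123.1 mg/mmol × 1.87 L = 27.16 mg

L-histidine 1.14 g; arabinose 31.04 g; riboflavin 17.17 mg; nicotinic acid 27.16 mg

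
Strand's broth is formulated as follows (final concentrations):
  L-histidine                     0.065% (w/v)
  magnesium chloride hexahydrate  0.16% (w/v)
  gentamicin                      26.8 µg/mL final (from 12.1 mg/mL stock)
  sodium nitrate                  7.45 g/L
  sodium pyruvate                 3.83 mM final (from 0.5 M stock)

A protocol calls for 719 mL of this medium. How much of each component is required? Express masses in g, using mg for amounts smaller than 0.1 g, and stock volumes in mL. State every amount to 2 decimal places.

Target volume = 719 mL = 0.719 L.
L-histidine: 0.065 g per 100 mL × 719 mL ÷ 100 = 0.47 g
magnesium chloride hexahydrate: 0.16% w/v = 1.6 g/L → 1.6 × 0.719 L = 1.15 g
gentamicin: dilute stock: 26.8 µg/mL × 719 mL ÷ 12100 µg/mL = 1.59 mL
sodium nitrate: 7.45 g/L × 0.719 L = 5.36 g
sodium pyruvate: C1V1 = C2V2 → 3.83 mM × 719 mL ÷ 500 mM = 5.51 mL

L-histidine 0.47 g; magnesium chloride hexahydrate 1.15 g; gentamicin 1.59 mL; sodium nitrate 5.36 g; sodium pyruvate 5.51 mL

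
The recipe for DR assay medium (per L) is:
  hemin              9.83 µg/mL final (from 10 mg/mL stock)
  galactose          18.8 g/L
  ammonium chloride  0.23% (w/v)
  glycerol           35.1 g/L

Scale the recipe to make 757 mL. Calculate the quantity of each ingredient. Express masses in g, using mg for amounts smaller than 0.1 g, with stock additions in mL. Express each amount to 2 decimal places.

Scale factor relative to 1 L: 0.757.
hemin: C1V1 = C2V2 → 9.83 µg/mL × 757 mL ÷ 10000 µg/mL = 0.74 mL
galactose: 18.8 g/L × 0.757 L = 14.23 g
ammonium chloride: 0.23 g per 100 mL × 757 mL ÷ 100 = 1.74 g
glycerol: 35.1 g/L × 0.757 L = 26.57 g

hemin 0.74 mL; galactose 14.23 g; ammonium chloride 1.74 g; glycerol 26.57 g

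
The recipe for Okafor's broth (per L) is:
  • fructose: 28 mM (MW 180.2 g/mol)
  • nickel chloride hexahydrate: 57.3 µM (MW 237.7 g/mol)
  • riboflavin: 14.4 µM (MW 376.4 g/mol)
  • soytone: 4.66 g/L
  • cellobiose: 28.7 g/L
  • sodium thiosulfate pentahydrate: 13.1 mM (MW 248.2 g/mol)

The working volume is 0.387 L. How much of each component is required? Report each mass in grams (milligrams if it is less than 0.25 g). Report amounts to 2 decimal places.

Scale factor relative to 1 L: 0.387.
fructose: 28 mmol/L × 180.2 g/mol × 0.387 L ÷ 1000 = 1.95 g
nickel chloride hexahydrate: 57.3 µmol/L × 237.7 g/mol × 0.387 L ÷ 1000 = 5.27 mg
riboflavin: 14.4 µmol/L × 376.4 g/mol × 0.387 L ÷ 1000 = 2.10 mg
soytone: 4.66 g/L × 0.387 L = 1.80 g
cellobiose: 28.7 g/L × 0.387 L = 11.11 g
sodium thiosulfate pentahydrate: 13.1 mmol/L × 248.2 g/mol × 0.387 L ÷ 1000 = 1.26 g

fructose 1.95 g; nickel chloride hexahydrate 5.27 mg; riboflavin 2.10 mg; soytone 1.80 g; cellobiose 11.11 g; sodium thiosulfate pentahydrate 1.26 g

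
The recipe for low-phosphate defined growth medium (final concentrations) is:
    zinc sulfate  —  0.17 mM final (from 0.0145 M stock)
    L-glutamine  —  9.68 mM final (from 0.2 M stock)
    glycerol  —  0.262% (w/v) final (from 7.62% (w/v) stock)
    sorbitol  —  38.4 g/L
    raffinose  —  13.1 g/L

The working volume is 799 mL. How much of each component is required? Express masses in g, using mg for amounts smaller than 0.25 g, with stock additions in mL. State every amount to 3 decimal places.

zinc sulfate 9.368 mL; L-glutamine 38.672 mL; glycerol 27.472 mL; sorbitol 30.682 g; raffinose 10.467 g

Scale factor relative to 1 L: 0.799.
zinc sulfate: V = C2·V2/C1 = 0.17 mM × 799 mL ÷ 14.5 mM = 9.368 mL
L-glutamine: C1V1 = C2V2 → 9.68 mM × 799 mL ÷ 200 mM = 38.672 mL
glycerol: C1V1 = C2V2 → 0.262% ÷ 7.62% × 799 mL = 27.472 mL
sorbitol: 38.4 g/L × 0.799 L = 30.682 g
raffinose: 13.1 g/L × 0.799 L = 10.467 g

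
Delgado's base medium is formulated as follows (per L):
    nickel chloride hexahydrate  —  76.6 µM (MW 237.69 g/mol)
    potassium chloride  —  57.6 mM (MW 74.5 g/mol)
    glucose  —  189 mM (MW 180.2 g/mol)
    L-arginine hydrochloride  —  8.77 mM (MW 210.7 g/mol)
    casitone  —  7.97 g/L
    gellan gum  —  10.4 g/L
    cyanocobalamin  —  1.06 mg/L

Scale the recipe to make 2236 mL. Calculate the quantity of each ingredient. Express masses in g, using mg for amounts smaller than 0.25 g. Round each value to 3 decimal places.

Scale factor relative to 1 L: 2.236.
nickel chloride hexahydrate: 76.6 µmol/L × 237.69 g/mol × 2.236 L ÷ 1000 = 40.711 mg
potassium chloride: 57.6 mmol/L × 74.5 g/mol × 2.236 L ÷ 1000 = 9.595 g
glucose: 189 mmol/L × 180.2 g/mol × 2.236 L ÷ 1000 = 76.153 g
L-arginine hydrochloride: 8.77 mmol/L × 210.7 g/mol × 2.236 L ÷ 1000 = 4.132 g
casitone: 7.97 g/L × 2.236 L = 17.821 g
gellan gum: 10.4 g/L × 2.236 L = 23.254 g
cyanocobalamin: 1.06 mg/L × 2.236 L = 2.370 mg

nickel chloride hexahydrate 40.711 mg; potassium chloride 9.595 g; glucose 76.153 g; L-arginine hydrochloride 4.132 g; casitone 17.821 g; gellan gum 23.254 g; cyanocobalamin 2.370 mg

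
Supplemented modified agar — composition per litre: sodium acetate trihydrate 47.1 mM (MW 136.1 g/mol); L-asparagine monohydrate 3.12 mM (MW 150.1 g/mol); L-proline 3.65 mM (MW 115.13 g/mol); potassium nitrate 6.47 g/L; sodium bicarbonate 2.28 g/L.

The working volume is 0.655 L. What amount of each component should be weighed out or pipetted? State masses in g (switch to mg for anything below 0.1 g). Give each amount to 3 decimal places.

sodium acetate trihydrate 4.199 g; L-asparagine monohydrate 0.307 g; L-proline 0.275 g; potassium nitrate 4.238 g; sodium bicarbonate 1.493 g

Scale factor relative to 1 L: 0.655.
sodium acetate trihydrate: 47.1 mmol/L × 136.1 g/mol × 0.655 L ÷ 1000 = 4.199 g
L-asparagine monohydrate: 3.12 mmol/L × 150.1 g/mol × 0.655 L ÷ 1000 = 0.307 g
L-proline: 3.65 mmol/L × 115.13 g/mol × 0.655 L ÷ 1000 = 0.275 g
potassium nitrate: 6.47 g/L × 0.655 L = 4.238 g
sodium bicarbonate: 2.28 g/L × 0.655 L = 1.493 g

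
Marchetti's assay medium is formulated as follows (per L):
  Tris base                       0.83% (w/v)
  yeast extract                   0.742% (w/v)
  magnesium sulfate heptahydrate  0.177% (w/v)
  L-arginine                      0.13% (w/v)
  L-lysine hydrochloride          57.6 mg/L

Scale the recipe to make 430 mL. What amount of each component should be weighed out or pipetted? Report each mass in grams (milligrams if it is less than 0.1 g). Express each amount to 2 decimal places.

Tris base 3.57 g; yeast extract 3.19 g; magnesium sulfate heptahydrate 0.76 g; L-arginine 0.56 g; L-lysine hydrochloride 24.77 mg

Target volume = 430 mL = 0.43 L.
Tris base: 0.83 g per 100 mL × 430 mL ÷ 100 = 3.57 g
yeast extract: 0.742 g per 100 mL × 430 mL ÷ 100 = 3.19 g
magnesium sulfate heptahydrate: 0.177 g per 100 mL × 430 mL ÷ 100 = 0.76 g
L-arginine: 0.13% w/v = 1.3 g/L → 1.3 × 0.43 L = 0.56 g
L-lysine hydrochloride: 57.6 mg/L × 0.43 L = 24.77 mg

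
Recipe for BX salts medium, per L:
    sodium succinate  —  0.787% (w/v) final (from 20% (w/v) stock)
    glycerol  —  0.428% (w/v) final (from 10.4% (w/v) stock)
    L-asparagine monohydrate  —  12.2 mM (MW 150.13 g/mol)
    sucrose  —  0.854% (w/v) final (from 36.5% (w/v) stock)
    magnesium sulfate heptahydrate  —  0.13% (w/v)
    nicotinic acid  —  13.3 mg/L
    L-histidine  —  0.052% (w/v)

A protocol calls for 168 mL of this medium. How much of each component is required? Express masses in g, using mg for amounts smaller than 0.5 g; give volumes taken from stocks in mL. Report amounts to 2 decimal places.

Scale factor relative to 1 L: 0.168.
sodium succinate: dilute stock: 0.787% ÷ 20% × 168 mL = 6.61 mL
glycerol: dilute stock: 0.428% ÷ 10.4% × 168 mL = 6.91 mL
L-asparagine monohydrate: 12.2 mmol/L × 150.13 mg/mmol × 0.168 L = 307.71 mg
sucrose: V = C2·V2/C1 = 0.854% ÷ 36.5% × 168 mL = 3.93 mL
magnesium sulfate heptahydrate: 0.13 g per 100 mL × 168 mL ÷ 100 = 0.2184 g = 218.40 mg
nicotinic acid: 13.3 mg/L × 0.168 L = 2.23 mg
L-histidine: 0.052% w/v = 0.52 g/L → 0.52 × 0.168 L = 0.08736 g = 87.36 mg

sodium succinate 6.61 mL; glycerol 6.91 mL; L-asparagine monohydrate 307.71 mg; sucrose 3.93 mL; magnesium sulfate heptahydrate 218.40 mg; nicotinic acid 2.23 mg; L-histidine 87.36 mg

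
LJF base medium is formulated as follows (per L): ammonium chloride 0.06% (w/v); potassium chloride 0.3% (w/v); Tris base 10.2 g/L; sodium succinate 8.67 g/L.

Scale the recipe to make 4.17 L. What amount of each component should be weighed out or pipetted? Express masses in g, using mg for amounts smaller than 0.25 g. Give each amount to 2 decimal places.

ammonium chloride 2.50 g; potassium chloride 12.51 g; Tris base 42.53 g; sodium succinate 36.15 g

Scale factor relative to 1 L: 4.17.
ammonium chloride: 0.06% w/v = 0.6 g/L → 0.6 × 4.17 L = 2.50 g
potassium chloride: 0.3 g per 100 mL × 4170 mL ÷ 100 = 12.51 g
Tris base: 10.2 g/L × 4.17 L = 42.53 g
sodium succinate: 8.67 g/L × 4.17 L = 36.15 g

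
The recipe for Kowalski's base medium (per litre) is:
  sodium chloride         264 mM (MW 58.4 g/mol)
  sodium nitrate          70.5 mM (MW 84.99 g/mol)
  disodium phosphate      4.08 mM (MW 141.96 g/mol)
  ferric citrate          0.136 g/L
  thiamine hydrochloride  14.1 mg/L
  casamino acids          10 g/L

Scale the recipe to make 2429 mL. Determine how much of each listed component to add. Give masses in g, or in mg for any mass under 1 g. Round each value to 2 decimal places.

sodium chloride 37.45 g; sodium nitrate 14.55 g; disodium phosphate 1.41 g; ferric citrate 330.34 mg; thiamine hydrochloride 34.25 mg; casamino acids 24.29 g

Working volume: 2429 mL = 2.429 L.
sodium chloride: 264 mmol/L × 58.4 g/mol × 2.429 L ÷ 1000 = 37.45 g
sodium nitrate: 70.5 mmol/L × 84.99 g/mol × 2.429 L ÷ 1000 = 14.55 g
disodium phosphate: 4.08 mmol/L × 141.96 g/mol × 2.429 L ÷ 1000 = 1.41 g
ferric citrate: 0.136 g/L × 2.429 L = 0.330344 g = 330.34 mg
thiamine hydrochloride: 14.1 mg/L × 2.429 L = 34.25 mg
casamino acids: 10 g/L × 2.429 L = 24.29 g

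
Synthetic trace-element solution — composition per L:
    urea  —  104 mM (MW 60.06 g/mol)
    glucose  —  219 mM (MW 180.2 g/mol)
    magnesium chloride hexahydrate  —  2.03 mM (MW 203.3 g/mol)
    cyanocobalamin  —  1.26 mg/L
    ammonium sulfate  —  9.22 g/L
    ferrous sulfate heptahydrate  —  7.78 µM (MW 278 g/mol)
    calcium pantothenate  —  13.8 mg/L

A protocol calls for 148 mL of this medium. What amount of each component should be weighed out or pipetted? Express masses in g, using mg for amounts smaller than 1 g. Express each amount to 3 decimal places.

urea 924.444 mg; glucose 5.841 g; magnesium chloride hexahydrate 61.079 mg; cyanocobalamin 0.186 mg; ammonium sulfate 1.365 g; ferrous sulfate heptahydrate 0.320 mg; calcium pantothenate 2.042 mg

Working volume: 148 mL = 0.148 L.
urea: 104 mmol/L × 60.06 mg/mmol × 0.148 L = 924.444 mg
glucose: 219 mmol/L × 180.2 g/mol × 0.148 L ÷ 1000 = 5.841 g
magnesium chloride hexahydrate: 2.03 mmol/L × 203.3 mg/mmol × 0.148 L = 61.079 mg
cyanocobalamin: 1.26 mg/L × 0.148 L = 0.186 mg
ammonium sulfate: 9.22 g/L × 0.148 L = 1.365 g
ferrous sulfate heptahydrate: 7.78 µmol/L × 278 g/mol × 0.148 L ÷ 1000 = 0.320 mg
calcium pantothenate: 13.8 mg/L × 0.148 L = 2.042 mg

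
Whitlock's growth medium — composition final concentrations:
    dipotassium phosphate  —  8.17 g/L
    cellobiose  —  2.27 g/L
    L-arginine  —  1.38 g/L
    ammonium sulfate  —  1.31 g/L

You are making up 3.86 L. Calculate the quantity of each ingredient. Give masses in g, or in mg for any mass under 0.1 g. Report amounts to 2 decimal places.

Scale factor relative to 1 L: 3.86.
dipotassium phosphate: 8.17 g/L × 3.86 L = 31.54 g
cellobiose: 2.27 g/L × 3.86 L = 8.76 g
L-arginine: 1.38 g/L × 3.86 L = 5.33 g
ammonium sulfate: 1.31 g/L × 3.86 L = 5.06 g

dipotassium phosphate 31.54 g; cellobiose 8.76 g; L-arginine 5.33 g; ammonium sulfate 5.06 g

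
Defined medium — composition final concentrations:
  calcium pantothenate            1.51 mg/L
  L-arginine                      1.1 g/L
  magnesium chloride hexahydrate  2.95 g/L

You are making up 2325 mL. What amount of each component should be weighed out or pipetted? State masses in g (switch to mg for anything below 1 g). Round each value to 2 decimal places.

calcium pantothenate 3.51 mg; L-arginine 2.56 g; magnesium chloride hexahydrate 6.86 g

Scale factor relative to 1 L: 2.325.
calcium pantothenate: 1.51 mg/L × 2.325 L = 3.51 mg
L-arginine: 1.1 g/L × 2.325 L = 2.56 g
magnesium chloride hexahydrate: 2.95 g/L × 2.325 L = 6.86 g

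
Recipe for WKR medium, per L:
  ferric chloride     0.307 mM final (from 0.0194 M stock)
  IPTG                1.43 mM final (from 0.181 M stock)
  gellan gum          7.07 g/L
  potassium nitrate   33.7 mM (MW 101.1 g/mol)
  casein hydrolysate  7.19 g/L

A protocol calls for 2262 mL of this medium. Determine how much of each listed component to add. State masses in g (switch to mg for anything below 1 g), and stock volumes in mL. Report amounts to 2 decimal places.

Target volume = 2262 mL = 2.262 L.
ferric chloride: dilute stock: 0.307 mM × 2262 mL ÷ 19.4 mM = 35.80 mL
IPTG: C1V1 = C2V2 → 1.43 mM × 2262 mL ÷ 181 mM = 17.87 mL
gellan gum: 7.07 g/L × 2.262 L = 15.99 g
potassium nitrate: 33.7 mmol/L × 101.1 g/mol × 2.262 L ÷ 1000 = 7.71 g
casein hydrolysate: 7.19 g/L × 2.262 L = 16.26 g

ferric chloride 35.80 mL; IPTG 17.87 mL; gellan gum 15.99 g; potassium nitrate 7.71 g; casein hydrolysate 16.26 g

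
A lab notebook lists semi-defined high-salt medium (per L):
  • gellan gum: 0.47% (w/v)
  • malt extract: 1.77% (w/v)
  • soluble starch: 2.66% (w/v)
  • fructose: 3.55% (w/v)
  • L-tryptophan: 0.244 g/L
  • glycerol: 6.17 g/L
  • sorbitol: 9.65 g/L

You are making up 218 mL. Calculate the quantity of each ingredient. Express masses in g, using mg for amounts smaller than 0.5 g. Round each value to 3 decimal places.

gellan gum 1.025 g; malt extract 3.859 g; soluble starch 5.799 g; fructose 7.739 g; L-tryptophan 53.192 mg; glycerol 1.345 g; sorbitol 2.104 g

Target volume = 218 mL = 0.218 L.
gellan gum: 0.47% w/v = 4.7 g/L → 4.7 × 0.218 L = 1.025 g
malt extract: 1.77 g per 100 mL × 218 mL ÷ 100 = 3.859 g
soluble starch: 2.66% w/v = 26.6 g/L → 26.6 × 0.218 L = 5.799 g
fructose: 3.55 g per 100 mL × 218 mL ÷ 100 = 7.739 g
L-tryptophan: 0.244 g/L × 0.218 L = 0.053192 g = 53.192 mg
glycerol: 6.17 g/L × 0.218 L = 1.345 g
sorbitol: 9.65 g/L × 0.218 L = 2.104 g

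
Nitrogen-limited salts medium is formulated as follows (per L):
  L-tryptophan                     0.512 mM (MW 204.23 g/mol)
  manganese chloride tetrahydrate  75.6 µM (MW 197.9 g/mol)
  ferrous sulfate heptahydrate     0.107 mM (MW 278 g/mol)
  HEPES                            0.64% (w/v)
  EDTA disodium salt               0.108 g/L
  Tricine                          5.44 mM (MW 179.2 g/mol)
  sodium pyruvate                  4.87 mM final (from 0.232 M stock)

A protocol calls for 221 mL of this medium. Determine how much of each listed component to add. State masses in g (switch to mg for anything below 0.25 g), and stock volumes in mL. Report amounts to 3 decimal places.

L-tryptophan 23.109 mg; manganese chloride tetrahydrate 3.306 mg; ferrous sulfate heptahydrate 6.574 mg; HEPES 1.414 g; EDTA disodium salt 23.868 mg; Tricine 215.441 mg; sodium pyruvate 4.639 mL

Working volume: 221 mL = 0.221 L.
L-tryptophan: 0.512 mmol/L × 204.23 mg/mmol × 0.221 L = 23.109 mg
manganese chloride tetrahydrate: 75.6 µmol/L × 197.9 g/mol × 0.221 L ÷ 1000 = 3.306 mg
ferrous sulfate heptahydrate: 0.107 mmol/L × 278 mg/mmol × 0.221 L = 6.574 mg
HEPES: 0.64 g per 100 mL × 221 mL ÷ 100 = 1.414 g
EDTA disodium salt: 0.108 g/L × 0.221 L = 0.023868 g = 23.868 mg
Tricine: 5.44 mmol/L × 179.2 mg/mmol × 0.221 L = 215.441 mg
sodium pyruvate: V = C2·V2/C1 = 4.87 mM × 221 mL ÷ 232 mM = 4.639 mL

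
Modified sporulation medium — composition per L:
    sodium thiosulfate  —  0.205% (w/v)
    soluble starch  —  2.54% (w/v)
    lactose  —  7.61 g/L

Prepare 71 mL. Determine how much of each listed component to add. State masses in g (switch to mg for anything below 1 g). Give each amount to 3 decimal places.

Scale factor relative to 1 L: 0.071.
sodium thiosulfate: 0.205 g per 100 mL × 71 mL ÷ 100 = 0.14555 g = 145.550 mg
soluble starch: 2.54 g per 100 mL × 71 mL ÷ 100 = 1.803 g
lactose: 7.61 g/L × 0.071 L = 0.54031 g = 540.310 mg

sodium thiosulfate 145.550 mg; soluble starch 1.803 g; lactose 540.310 mg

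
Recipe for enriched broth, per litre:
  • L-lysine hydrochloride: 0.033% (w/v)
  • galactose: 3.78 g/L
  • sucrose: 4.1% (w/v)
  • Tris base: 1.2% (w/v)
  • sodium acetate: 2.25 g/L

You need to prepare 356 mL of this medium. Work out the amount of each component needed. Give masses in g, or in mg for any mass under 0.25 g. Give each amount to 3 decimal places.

L-lysine hydrochloride 117.480 mg; galactose 1.346 g; sucrose 14.596 g; Tris base 4.272 g; sodium acetate 0.801 g

Scale factor relative to 1 L: 0.356.
L-lysine hydrochloride: 0.033% w/v = 0.33 g/L → 0.33 × 0.356 L = 0.11748 g = 117.480 mg
galactose: 3.78 g/L × 0.356 L = 1.346 g
sucrose: 4.1 g per 100 mL × 356 mL ÷ 100 = 14.596 g
Tris base: 1.2 g per 100 mL × 356 mL ÷ 100 = 4.272 g
sodium acetate: 2.25 g/L × 0.356 L = 0.801 g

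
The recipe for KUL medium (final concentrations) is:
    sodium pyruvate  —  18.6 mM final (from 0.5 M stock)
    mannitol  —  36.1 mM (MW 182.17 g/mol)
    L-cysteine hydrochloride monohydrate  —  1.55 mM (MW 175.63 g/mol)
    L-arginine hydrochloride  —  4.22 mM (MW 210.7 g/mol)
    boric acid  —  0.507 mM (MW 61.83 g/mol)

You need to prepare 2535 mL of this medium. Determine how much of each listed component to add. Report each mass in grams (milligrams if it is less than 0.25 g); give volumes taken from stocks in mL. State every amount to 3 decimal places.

sodium pyruvate 94.302 mL; mannitol 16.671 g; L-cysteine hydrochloride monohydrate 0.690 g; L-arginine hydrochloride 2.254 g; boric acid 79.467 mg

Scale factor relative to 1 L: 2.535.
sodium pyruvate: V = C2·V2/C1 = 18.6 mM × 2535 mL ÷ 500 mM = 94.302 mL
mannitol: 36.1 mmol/L × 182.17 g/mol × 2.535 L ÷ 1000 = 16.671 g
L-cysteine hydrochloride monohydrate: 1.55 mmol/L × 175.63 g/mol × 2.535 L ÷ 1000 = 0.690 g
L-arginine hydrochloride: 4.22 mmol/L × 210.7 g/mol × 2.535 L ÷ 1000 = 2.254 g
boric acid: 0.507 mmol/L × 61.83 mg/mmol × 2.535 L = 79.467 mg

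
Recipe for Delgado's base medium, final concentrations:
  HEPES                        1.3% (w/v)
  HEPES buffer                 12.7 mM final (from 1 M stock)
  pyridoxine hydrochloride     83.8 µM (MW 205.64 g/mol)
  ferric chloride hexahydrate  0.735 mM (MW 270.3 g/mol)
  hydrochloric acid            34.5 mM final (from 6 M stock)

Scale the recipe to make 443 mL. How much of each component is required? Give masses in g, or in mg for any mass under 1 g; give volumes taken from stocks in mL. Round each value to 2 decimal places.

Working volume: 443 mL = 0.443 L.
HEPES: 1.3% w/v = 13 g/L → 13 × 0.443 L = 5.76 g
HEPES buffer: C1V1 = C2V2 → 12.7 mM × 443 mL ÷ 1000 mM = 5.63 mL
pyridoxine hydrochloride: 83.8 µmol/L × 205.64 g/mol × 0.443 L ÷ 1000 = 7.63 mg
ferric chloride hexahydrate: 0.735 mmol/L × 270.3 mg/mmol × 0.443 L = 88.01 mg
hydrochloric acid: C1V1 = C2V2 → 34.5 mM × 443 mL ÷ 6000 mM = 2.55 mL

HEPES 5.76 g; HEPES buffer 5.63 mL; pyridoxine hydrochloride 7.63 mg; ferric chloride hexahydrate 88.01 mg; hydrochloric acid 2.55 mL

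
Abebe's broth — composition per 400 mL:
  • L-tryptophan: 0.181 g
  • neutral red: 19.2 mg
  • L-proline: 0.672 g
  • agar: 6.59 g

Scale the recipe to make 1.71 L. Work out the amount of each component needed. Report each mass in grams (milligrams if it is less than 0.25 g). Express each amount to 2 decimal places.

Scale factor = 1710 mL / 400 mL = 4.275.
L-tryptophan: 0.181 g × (1710 mL / 400 mL) = 0.77 g
neutral red: 19.2 mg × (1710 mL / 400 mL) = 82.08 mg
L-proline: 0.672 g × (1710 mL / 400 mL) = 2.87 g
agar: 6.59 g × (1710 mL / 400 mL) = 28.17 g

L-tryptophan 0.77 g; neutral red 82.08 mg; L-proline 2.87 g; agar 28.17 g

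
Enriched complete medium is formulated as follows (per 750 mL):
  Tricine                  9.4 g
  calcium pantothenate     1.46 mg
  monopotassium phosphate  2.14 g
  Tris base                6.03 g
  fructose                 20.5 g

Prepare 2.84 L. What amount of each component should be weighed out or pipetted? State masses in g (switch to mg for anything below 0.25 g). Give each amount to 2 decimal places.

Scale factor = 2840 mL / 750 mL = 3.78667.
Tricine: 9.4 g × (2840 mL / 750 mL) = 35.59 g
calcium pantothenate: 1.46 mg × (2840 mL / 750 mL) = 5.53 mg
monopotassium phosphate: 2.14 g × (2840 mL / 750 mL) = 8.10 g
Tris base: 6.03 g × (2840 mL / 750 mL) = 22.83 g
fructose: 20.5 g × (2840 mL / 750 mL) = 77.63 g

Tricine 35.59 g; calcium pantothenate 5.53 mg; monopotassium phosphate 8.10 g; Tris base 22.83 g; fructose 77.63 g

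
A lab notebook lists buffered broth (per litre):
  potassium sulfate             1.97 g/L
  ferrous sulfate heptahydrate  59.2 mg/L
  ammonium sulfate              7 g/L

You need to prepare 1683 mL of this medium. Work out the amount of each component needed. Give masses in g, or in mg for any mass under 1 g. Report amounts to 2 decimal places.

Working volume: 1683 mL = 1.683 L.
potassium sulfate: 1.97 g/L × 1.683 L = 3.32 g
ferrous sulfate heptahydrate: 59.2 mg/L × 1.683 L = 99.63 mg
ammonium sulfate: 7 g/L × 1.683 L = 11.78 g

potassium sulfate 3.32 g; ferrous sulfate heptahydrate 99.63 mg; ammonium sulfate 11.78 g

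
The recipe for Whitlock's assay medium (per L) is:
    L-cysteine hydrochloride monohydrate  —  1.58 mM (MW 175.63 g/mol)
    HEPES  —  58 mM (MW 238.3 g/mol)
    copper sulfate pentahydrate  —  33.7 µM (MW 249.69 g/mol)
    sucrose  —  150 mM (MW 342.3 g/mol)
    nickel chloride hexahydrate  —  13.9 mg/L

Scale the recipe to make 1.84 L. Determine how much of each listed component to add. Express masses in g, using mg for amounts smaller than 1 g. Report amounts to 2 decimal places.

L-cysteine hydrochloride monohydrate 510.59 mg; HEPES 25.43 g; copper sulfate pentahydrate 15.48 mg; sucrose 94.47 g; nickel chloride hexahydrate 25.58 mg

Scale factor relative to 1 L: 1.84.
L-cysteine hydrochloride monohydrate: 1.58 mmol/L × 175.63 mg/mmol × 1.84 L = 510.59 mg
HEPES: 58 mmol/L × 238.3 g/mol × 1.84 L ÷ 1000 = 25.43 g
copper sulfate pentahydrate: 33.7 µmol/L × 249.69 g/mol × 1.84 L ÷ 1000 = 15.48 mg
sucrose: 150 mmol/L × 342.3 g/mol × 1.84 L ÷ 1000 = 94.47 g
nickel chloride hexahydrate: 13.9 mg/L × 1.84 L = 25.58 mg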